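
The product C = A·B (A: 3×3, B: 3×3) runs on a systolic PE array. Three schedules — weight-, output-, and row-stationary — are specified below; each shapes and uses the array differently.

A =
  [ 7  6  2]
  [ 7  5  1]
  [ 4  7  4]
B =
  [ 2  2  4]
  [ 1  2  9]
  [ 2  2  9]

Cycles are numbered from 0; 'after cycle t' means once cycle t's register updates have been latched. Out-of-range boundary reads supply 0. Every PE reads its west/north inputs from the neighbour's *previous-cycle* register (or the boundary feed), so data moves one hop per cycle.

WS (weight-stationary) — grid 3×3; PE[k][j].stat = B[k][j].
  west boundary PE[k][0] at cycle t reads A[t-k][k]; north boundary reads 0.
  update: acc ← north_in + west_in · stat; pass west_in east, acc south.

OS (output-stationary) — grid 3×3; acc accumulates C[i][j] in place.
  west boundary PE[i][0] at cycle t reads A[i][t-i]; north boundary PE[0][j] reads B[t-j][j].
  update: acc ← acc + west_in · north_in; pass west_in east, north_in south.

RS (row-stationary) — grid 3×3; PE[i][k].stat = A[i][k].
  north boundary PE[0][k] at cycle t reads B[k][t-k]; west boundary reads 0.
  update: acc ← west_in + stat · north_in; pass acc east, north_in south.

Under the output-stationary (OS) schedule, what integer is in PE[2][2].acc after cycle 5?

OS 3×3: PE[2][2] cycle-by-cycle (with neighbour feeds):
  after 0 — PE[1][2] acc=0, pass-E 0, pass-S 0
  after 0 — PE[2][1] acc=0, pass-E 0, pass-S 0
  after 0 — PE[2][2] acc=0, pass-E 0, pass-S 0
  after 1 — PE[1][2] acc=0, pass-E 0, pass-S 0
  after 1 — PE[2][1] acc=0, pass-E 0, pass-S 0
  after 1 — PE[2][2] acc=0, pass-E 0, pass-S 0
  after 2 — PE[1][2] acc=0, pass-E 0, pass-S 0
  after 2 — PE[2][1] acc=0, pass-E 0, pass-S 0
  after 2 — PE[2][2] acc=0, pass-E 0, pass-S 0
  after 3 — PE[1][2] acc=28, pass-E 7, pass-S 4
  after 3 — PE[2][1] acc=8, pass-E 4, pass-S 2
  after 3 — PE[2][2] acc=0, pass-E 0, pass-S 0
  after 4 — PE[1][2] acc=73, pass-E 5, pass-S 9
  after 4 — PE[2][1] acc=22, pass-E 7, pass-S 2
  after 4 — PE[2][2] acc=16, pass-E 4, pass-S 4
  after 5 — PE[1][2] acc=82, pass-E 1, pass-S 9
  after 5 — PE[2][1] acc=30, pass-E 4, pass-S 2
  after 5 — PE[2][2] acc=79, pass-E 7, pass-S 9

PE[2][2].acc = 79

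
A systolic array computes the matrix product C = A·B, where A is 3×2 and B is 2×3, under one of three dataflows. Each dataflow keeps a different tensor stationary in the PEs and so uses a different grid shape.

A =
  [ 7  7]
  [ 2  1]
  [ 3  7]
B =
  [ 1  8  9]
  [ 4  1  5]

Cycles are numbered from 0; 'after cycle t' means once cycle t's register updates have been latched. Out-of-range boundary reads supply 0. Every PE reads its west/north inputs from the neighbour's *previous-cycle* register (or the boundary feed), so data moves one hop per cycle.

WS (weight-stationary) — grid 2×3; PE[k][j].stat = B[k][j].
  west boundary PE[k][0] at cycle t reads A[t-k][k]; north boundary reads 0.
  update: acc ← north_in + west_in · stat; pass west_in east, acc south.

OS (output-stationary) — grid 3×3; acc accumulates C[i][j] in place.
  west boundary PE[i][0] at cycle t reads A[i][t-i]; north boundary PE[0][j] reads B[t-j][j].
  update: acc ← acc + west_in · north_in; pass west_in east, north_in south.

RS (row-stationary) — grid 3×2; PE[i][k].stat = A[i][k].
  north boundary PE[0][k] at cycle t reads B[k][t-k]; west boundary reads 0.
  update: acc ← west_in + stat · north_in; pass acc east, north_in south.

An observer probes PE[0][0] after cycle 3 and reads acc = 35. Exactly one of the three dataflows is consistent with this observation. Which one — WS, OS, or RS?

WS (2×3 grid), PE[0][0]:
  @0  [0,0]  acc 7  |  →7  ↓7
  @1  [0,0]  acc 2  |  →2  ↓2
  @2  [0,0]  acc 3  |  →3  ↓3
  @3  [0,0]  acc 0  |  →0  ↓0
OS (3×3 grid), PE[0][0]:
  @0  [0,0]  acc 7  |  →7  ↓1
  @1  [0,0]  acc 35  |  →7  ↓4
  @2  [0,0]  acc 35  |  →0  ↓0
  @3  [0,0]  acc 35  |  →0  ↓0
RS (3×2 grid), PE[0][0]:
  @0  [0,0]  acc 7  |  →7  ↓1
  @1  [0,0]  acc 56  |  →56  ↓8
  @2  [0,0]  acc 63  |  →63  ↓9
  @3  [0,0]  acc 0  |  →0  ↓0

dataflow = OS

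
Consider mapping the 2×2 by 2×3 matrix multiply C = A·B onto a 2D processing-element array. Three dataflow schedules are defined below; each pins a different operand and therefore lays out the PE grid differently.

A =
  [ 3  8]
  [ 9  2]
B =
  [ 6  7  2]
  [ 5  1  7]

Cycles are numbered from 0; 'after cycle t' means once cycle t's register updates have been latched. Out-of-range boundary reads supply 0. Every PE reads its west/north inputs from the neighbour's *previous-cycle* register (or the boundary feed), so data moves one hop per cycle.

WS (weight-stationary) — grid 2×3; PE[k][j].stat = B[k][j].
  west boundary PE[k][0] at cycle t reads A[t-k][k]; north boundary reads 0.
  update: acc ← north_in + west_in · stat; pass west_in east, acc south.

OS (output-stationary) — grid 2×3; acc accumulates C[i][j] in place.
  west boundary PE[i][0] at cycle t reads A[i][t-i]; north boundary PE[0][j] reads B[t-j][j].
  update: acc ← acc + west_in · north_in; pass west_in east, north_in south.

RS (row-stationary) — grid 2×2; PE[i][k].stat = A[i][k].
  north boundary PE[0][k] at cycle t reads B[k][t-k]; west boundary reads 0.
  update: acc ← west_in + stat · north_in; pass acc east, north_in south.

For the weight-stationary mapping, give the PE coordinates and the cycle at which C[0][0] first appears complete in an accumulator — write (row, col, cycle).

(row, col, cycle) = (1, 0, 1)

WS: C[0][0] accumulates in PE[1][0]:
  t=0 PE[1][0]: acc=0 h=0 v=0
  t=1 PE[1][0]: acc=58 h=8 v=58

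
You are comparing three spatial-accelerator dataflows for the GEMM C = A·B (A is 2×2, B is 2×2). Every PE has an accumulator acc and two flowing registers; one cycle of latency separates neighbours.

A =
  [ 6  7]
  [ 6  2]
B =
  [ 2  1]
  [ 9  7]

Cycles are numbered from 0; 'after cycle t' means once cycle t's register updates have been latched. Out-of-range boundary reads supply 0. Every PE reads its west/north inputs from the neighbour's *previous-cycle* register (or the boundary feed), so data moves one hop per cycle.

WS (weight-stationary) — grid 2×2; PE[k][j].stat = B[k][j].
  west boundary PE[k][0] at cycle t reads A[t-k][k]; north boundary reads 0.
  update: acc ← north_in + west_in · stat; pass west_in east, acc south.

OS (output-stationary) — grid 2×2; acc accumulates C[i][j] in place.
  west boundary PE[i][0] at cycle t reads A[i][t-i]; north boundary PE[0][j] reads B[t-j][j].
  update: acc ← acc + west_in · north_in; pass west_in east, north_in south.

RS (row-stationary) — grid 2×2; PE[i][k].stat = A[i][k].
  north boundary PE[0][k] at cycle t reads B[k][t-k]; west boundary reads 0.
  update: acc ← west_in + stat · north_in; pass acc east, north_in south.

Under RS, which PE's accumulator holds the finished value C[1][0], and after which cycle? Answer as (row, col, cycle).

(row, col, cycle) = (1, 1, 2)

RS — PE[1][1] is where C[1][0] collects:
  [0] (1,1) acc=0 (h:0 v:0)
  [1] (1,1) acc=0 (h:0 v:0)
  [2] (1,1) acc=30 (h:30 v:9)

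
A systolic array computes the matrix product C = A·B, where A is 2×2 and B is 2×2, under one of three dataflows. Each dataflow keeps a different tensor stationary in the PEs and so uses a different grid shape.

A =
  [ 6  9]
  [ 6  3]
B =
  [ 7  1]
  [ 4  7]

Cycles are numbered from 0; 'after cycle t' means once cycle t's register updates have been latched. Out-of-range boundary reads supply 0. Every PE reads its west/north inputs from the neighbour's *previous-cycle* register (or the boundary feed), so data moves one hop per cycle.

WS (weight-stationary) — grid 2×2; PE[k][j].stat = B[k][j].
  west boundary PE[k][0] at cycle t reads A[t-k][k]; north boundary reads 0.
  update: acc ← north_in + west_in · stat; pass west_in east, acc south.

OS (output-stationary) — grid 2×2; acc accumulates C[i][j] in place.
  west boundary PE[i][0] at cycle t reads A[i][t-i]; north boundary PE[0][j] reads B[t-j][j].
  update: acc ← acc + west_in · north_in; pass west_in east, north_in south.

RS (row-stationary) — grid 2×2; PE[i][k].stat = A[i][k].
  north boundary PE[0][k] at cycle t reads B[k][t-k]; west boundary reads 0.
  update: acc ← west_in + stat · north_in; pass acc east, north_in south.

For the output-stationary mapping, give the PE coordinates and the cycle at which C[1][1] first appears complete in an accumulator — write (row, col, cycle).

(row, col, cycle) = (1, 1, 3)

OS — PE[1][1] is where C[1][1] collects:
  t=0 PE[1][1]: acc=0 h=0 v=0
  t=1 PE[1][1]: acc=0 h=0 v=0
  t=2 PE[1][1]: acc=6 h=6 v=1
  t=3 PE[1][1]: acc=27 h=3 v=7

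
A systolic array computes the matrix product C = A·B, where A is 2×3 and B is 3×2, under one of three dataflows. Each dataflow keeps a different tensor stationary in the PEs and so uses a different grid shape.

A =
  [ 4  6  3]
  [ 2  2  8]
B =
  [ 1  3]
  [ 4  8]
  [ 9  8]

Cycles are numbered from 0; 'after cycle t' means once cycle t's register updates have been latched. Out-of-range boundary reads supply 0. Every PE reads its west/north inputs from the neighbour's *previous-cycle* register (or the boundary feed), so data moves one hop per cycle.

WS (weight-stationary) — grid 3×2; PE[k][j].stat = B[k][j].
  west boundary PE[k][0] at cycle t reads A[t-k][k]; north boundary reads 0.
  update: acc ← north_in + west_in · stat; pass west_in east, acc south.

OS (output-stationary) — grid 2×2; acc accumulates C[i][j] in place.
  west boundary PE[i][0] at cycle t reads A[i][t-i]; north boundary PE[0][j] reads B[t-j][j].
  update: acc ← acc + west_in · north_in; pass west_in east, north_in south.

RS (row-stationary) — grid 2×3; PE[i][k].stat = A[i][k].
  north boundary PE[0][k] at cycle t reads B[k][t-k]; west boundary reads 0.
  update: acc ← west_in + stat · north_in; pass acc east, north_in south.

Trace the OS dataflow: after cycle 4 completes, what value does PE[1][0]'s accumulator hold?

OS on a 2×2 grid — tracing PE[1][0] and its feeders:
  t=0 PE[0][0]: acc=4 h=4 v=1
  t=0 PE[1][0]: acc=0 h=0 v=0
  t=1 PE[0][0]: acc=28 h=6 v=4
  t=1 PE[1][0]: acc=2 h=2 v=1
  t=2 PE[0][0]: acc=55 h=3 v=9
  t=2 PE[1][0]: acc=10 h=2 v=4
  t=3 PE[0][0]: acc=55 h=0 v=0
  t=3 PE[1][0]: acc=82 h=8 v=9
  t=4 PE[0][0]: acc=55 h=0 v=0
  t=4 PE[1][0]: acc=82 h=0 v=0

PE[1][0].acc = 82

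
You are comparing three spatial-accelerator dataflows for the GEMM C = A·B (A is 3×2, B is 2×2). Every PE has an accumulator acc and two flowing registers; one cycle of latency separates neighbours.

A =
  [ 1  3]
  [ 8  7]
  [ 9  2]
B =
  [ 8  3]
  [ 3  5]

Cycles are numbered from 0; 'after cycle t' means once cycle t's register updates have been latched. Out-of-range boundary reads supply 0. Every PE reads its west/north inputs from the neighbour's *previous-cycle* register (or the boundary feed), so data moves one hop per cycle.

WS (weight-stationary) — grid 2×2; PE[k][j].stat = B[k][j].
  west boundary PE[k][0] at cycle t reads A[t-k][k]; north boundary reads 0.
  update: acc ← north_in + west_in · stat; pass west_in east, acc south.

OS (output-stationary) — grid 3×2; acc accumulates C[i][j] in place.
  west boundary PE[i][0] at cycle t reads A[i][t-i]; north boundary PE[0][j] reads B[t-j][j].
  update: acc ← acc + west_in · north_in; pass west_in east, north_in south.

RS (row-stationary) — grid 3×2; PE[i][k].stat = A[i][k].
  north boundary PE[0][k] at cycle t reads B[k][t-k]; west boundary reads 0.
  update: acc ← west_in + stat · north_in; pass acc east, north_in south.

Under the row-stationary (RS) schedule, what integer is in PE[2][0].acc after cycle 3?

PE[2][0].acc = 27

Tracing RS — 3×2 array, target PE[2][0]:
  0: (1,0).acc=0  regs=<0,0>
  0: (2,0).acc=0  regs=<0,0>
  1: (1,0).acc=64  regs=<64,8>
  1: (2,0).acc=0  regs=<0,0>
  2: (1,0).acc=24  regs=<24,3>
  2: (2,0).acc=72  regs=<72,8>
  3: (1,0).acc=0  regs=<0,0>
  3: (2,0).acc=27  regs=<27,3>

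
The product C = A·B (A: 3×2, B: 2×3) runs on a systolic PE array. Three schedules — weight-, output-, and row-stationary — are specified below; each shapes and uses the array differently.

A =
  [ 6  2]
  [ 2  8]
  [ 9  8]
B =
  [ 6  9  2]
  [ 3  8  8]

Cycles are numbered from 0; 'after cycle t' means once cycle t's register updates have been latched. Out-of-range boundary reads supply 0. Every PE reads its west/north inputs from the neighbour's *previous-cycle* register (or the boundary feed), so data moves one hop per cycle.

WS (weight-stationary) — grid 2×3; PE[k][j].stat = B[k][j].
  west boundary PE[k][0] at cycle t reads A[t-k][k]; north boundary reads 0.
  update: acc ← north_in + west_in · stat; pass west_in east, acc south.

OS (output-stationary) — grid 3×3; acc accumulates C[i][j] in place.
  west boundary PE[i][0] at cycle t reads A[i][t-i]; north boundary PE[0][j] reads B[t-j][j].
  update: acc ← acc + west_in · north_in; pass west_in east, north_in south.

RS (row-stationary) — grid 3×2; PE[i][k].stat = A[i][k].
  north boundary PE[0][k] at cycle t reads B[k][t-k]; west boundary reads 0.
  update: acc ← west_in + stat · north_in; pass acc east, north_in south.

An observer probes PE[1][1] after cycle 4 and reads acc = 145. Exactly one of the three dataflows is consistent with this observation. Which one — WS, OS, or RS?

— WS: 2×3; PE[1][1] trace:
  after 0 — PE[1][1] acc=0, pass-E 0, pass-S 0
  after 1 — PE[1][1] acc=0, pass-E 0, pass-S 0
  after 2 — PE[1][1] acc=70, pass-E 2, pass-S 70
  after 3 — PE[1][1] acc=82, pass-E 8, pass-S 82
  after 4 — PE[1][1] acc=145, pass-E 8, pass-S 145
— OS: 3×3; PE[1][1] trace:
  after 0 — PE[1][1] acc=0, pass-E 0, pass-S 0
  after 1 — PE[1][1] acc=0, pass-E 0, pass-S 0
  after 2 — PE[1][1] acc=18, pass-E 2, pass-S 9
  after 3 — PE[1][1] acc=82, pass-E 8, pass-S 8
  after 4 — PE[1][1] acc=82, pass-E 0, pass-S 0
— RS: 3×2; PE[1][1] trace:
  after 0 — PE[1][1] acc=0, pass-E 0, pass-S 0
  after 1 — PE[1][1] acc=0, pass-E 0, pass-S 0
  after 2 — PE[1][1] acc=36, pass-E 36, pass-S 3
  after 3 — PE[1][1] acc=82, pass-E 82, pass-S 8
  after 4 — PE[1][1] acc=68, pass-E 68, pass-S 8

dataflow = WS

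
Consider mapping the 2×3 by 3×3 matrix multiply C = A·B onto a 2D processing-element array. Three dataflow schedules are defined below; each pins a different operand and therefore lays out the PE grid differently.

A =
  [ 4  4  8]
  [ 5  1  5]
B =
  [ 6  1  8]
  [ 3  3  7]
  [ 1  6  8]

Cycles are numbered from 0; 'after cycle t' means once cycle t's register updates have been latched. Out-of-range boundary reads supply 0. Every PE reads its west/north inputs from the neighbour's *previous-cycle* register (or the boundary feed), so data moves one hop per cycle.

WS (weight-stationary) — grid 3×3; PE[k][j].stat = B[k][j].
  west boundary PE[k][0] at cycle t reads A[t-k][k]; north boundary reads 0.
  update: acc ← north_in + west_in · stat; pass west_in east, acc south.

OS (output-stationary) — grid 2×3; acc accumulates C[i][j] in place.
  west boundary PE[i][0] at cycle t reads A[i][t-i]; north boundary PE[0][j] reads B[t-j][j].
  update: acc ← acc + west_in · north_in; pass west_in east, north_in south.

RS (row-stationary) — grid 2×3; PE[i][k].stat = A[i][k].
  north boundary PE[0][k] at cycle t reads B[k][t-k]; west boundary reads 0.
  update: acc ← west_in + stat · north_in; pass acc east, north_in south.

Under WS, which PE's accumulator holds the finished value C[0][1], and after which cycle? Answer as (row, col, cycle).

(row, col, cycle) = (2, 1, 3)

WS: C[0][1] accumulates in PE[2][1]:
  c0 r2c1: 0 / 0 / 0
  c1 r2c1: 0 / 0 / 0
  c2 r2c1: 0 / 0 / 0
  c3 r2c1: 64 / 8 / 64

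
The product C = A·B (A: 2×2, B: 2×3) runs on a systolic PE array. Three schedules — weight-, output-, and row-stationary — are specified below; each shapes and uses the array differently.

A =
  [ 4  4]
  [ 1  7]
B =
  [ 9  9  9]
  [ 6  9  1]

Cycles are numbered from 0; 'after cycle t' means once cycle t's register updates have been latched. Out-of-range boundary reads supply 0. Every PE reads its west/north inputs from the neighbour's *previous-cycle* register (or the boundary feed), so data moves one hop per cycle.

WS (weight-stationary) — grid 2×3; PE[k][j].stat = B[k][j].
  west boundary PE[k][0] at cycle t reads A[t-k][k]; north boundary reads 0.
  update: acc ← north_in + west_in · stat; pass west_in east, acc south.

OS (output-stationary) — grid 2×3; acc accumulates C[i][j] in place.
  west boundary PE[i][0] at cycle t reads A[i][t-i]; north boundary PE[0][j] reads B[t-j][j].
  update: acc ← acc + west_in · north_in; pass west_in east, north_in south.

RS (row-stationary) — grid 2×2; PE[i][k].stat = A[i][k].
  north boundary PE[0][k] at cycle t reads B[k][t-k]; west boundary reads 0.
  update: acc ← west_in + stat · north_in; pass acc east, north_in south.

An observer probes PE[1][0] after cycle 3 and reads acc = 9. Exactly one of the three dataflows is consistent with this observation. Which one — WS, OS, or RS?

dataflow = RS

— WS: 2×3; PE[1][0] trace:
  c0 r1c0: 0 / 0 / 0
  c1 r1c0: 60 / 4 / 60
  c2 r1c0: 51 / 7 / 51
  c3 r1c0: 0 / 0 / 0
— OS: 2×3; PE[1][0] trace:
  c0 r1c0: 0 / 0 / 0
  c1 r1c0: 9 / 1 / 9
  c2 r1c0: 51 / 7 / 6
  c3 r1c0: 51 / 0 / 0
— RS: 2×2; PE[1][0] trace:
  c0 r1c0: 0 / 0 / 0
  c1 r1c0: 9 / 9 / 9
  c2 r1c0: 9 / 9 / 9
  c3 r1c0: 9 / 9 / 9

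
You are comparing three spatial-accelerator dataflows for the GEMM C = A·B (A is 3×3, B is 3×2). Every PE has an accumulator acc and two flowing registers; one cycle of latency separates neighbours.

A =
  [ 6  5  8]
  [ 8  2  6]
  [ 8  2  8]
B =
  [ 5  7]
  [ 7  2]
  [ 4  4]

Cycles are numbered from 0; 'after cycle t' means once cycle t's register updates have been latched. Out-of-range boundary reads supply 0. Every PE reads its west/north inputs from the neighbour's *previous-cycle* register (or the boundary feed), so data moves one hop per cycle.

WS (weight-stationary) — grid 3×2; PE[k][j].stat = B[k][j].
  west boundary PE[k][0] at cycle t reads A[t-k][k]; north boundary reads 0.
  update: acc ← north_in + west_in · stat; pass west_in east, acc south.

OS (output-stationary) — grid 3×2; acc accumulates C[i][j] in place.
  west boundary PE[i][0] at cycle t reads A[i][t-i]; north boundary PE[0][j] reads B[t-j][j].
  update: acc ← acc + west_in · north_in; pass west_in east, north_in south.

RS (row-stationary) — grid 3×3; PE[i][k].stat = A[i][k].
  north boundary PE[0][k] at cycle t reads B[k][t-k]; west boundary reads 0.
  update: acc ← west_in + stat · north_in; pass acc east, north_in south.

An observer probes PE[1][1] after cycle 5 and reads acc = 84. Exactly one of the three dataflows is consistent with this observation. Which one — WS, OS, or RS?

WS (3×2 grid), PE[1][1]:
  c0 r1c1: 0 / 0 / 0
  c1 r1c1: 0 / 0 / 0
  c2 r1c1: 52 / 5 / 52
  c3 r1c1: 60 / 2 / 60
  c4 r1c1: 60 / 2 / 60
  c5 r1c1: 0 / 0 / 0
OS (3×2 grid), PE[1][1]:
  c0 r1c1: 0 / 0 / 0
  c1 r1c1: 0 / 0 / 0
  c2 r1c1: 56 / 8 / 7
  c3 r1c1: 60 / 2 / 2
  c4 r1c1: 84 / 6 / 4
  c5 r1c1: 84 / 0 / 0
RS (3×3 grid), PE[1][1]:
  c0 r1c1: 0 / 0 / 0
  c1 r1c1: 0 / 0 / 0
  c2 r1c1: 54 / 54 / 7
  c3 r1c1: 60 / 60 / 2
  c4 r1c1: 0 / 0 / 0
  c5 r1c1: 0 / 0 / 0

dataflow = OS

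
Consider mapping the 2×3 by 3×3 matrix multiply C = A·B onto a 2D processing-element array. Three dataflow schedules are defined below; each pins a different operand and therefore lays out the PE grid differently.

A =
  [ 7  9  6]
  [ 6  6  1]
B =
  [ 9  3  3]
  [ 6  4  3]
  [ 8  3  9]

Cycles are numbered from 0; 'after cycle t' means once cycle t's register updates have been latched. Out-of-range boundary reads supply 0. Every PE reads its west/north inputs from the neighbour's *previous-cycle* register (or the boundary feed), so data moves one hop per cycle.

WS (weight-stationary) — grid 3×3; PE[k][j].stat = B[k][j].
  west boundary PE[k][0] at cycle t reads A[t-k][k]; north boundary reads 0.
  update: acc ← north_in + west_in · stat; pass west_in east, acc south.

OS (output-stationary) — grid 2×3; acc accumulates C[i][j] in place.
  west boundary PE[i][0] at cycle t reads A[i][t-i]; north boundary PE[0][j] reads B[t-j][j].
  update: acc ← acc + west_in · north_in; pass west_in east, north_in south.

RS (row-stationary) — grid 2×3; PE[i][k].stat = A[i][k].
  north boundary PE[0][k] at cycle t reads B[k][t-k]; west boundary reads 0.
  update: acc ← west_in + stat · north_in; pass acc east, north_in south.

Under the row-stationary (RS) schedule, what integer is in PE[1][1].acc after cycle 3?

PE[1][1].acc = 42

RS 2×3: PE[1][1] cycle-by-cycle (with neighbour feeds):
  after 0 — PE[0][1] acc=0, pass-E 0, pass-S 0
  after 0 — PE[1][0] acc=0, pass-E 0, pass-S 0
  after 0 — PE[1][1] acc=0, pass-E 0, pass-S 0
  after 1 — PE[0][1] acc=117, pass-E 117, pass-S 6
  after 1 — PE[1][0] acc=54, pass-E 54, pass-S 9
  after 1 — PE[1][1] acc=0, pass-E 0, pass-S 0
  after 2 — PE[0][1] acc=57, pass-E 57, pass-S 4
  after 2 — PE[1][0] acc=18, pass-E 18, pass-S 3
  after 2 — PE[1][1] acc=90, pass-E 90, pass-S 6
  after 3 — PE[0][1] acc=48, pass-E 48, pass-S 3
  after 3 — PE[1][0] acc=18, pass-E 18, pass-S 3
  after 3 — PE[1][1] acc=42, pass-E 42, pass-S 4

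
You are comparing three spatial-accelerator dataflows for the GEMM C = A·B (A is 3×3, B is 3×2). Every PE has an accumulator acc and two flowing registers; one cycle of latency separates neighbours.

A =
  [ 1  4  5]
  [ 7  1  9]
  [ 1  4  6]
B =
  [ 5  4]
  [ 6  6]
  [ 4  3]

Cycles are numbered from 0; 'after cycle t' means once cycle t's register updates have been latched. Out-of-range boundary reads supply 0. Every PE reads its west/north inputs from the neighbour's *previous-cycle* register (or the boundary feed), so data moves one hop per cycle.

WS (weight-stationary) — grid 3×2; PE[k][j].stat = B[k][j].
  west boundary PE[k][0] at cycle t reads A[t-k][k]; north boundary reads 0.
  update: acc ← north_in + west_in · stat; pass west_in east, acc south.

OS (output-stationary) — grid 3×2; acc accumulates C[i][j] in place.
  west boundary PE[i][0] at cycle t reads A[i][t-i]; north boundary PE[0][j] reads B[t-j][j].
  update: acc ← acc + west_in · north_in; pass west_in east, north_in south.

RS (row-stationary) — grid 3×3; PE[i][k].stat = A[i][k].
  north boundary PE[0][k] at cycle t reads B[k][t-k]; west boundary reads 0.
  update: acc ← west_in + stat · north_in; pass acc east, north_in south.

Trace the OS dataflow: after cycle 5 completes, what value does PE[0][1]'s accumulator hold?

PE[0][1].acc = 43

OS 3×2: PE[0][1] cycle-by-cycle (with neighbour feeds):
  cycle 0: PE[0][0] → acc 5, east 1, south 5
  cycle 0: PE[0][1] → acc 0, east 0, south 0
  cycle 1: PE[0][0] → acc 29, east 4, south 6
  cycle 1: PE[0][1] → acc 4, east 1, south 4
  cycle 2: PE[0][0] → acc 49, east 5, south 4
  cycle 2: PE[0][1] → acc 28, east 4, south 6
  cycle 3: PE[0][0] → acc 49, east 0, south 0
  cycle 3: PE[0][1] → acc 43, east 5, south 3
  cycle 4: PE[0][0] → acc 49, east 0, south 0
  cycle 4: PE[0][1] → acc 43, east 0, south 0
  cycle 5: PE[0][0] → acc 49, east 0, south 0
  cycle 5: PE[0][1] → acc 43, east 0, south 0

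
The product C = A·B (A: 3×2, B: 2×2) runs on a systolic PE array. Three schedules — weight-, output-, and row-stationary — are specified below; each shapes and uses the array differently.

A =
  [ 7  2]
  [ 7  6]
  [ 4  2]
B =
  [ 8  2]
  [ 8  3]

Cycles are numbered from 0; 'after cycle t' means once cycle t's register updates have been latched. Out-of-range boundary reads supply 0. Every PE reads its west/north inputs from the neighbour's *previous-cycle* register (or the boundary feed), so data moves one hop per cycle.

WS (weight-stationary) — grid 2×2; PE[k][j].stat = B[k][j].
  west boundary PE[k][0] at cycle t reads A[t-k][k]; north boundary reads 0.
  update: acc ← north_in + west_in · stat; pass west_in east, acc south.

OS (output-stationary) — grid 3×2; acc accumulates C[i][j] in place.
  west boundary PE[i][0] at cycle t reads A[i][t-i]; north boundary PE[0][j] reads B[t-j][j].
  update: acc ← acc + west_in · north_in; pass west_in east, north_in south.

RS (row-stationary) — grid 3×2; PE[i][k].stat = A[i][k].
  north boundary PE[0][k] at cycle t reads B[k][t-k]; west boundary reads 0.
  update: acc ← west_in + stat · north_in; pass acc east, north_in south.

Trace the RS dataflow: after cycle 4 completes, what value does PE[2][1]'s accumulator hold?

RS on a 3×2 grid — tracing PE[2][1] and its feeders:
  cycle 0: PE[1][1] → acc 0, east 0, south 0
  cycle 0: PE[2][0] → acc 0, east 0, south 0
  cycle 0: PE[2][1] → acc 0, east 0, south 0
  cycle 1: PE[1][1] → acc 0, east 0, south 0
  cycle 1: PE[2][0] → acc 0, east 0, south 0
  cycle 1: PE[2][1] → acc 0, east 0, south 0
  cycle 2: PE[1][1] → acc 104, east 104, south 8
  cycle 2: PE[2][0] → acc 32, east 32, south 8
  cycle 2: PE[2][1] → acc 0, east 0, south 0
  cycle 3: PE[1][1] → acc 32, east 32, south 3
  cycle 3: PE[2][0] → acc 8, east 8, south 2
  cycle 3: PE[2][1] → acc 48, east 48, south 8
  cycle 4: PE[1][1] → acc 0, east 0, south 0
  cycle 4: PE[2][0] → acc 0, east 0, south 0
  cycle 4: PE[2][1] → acc 14, east 14, south 3

PE[2][1].acc = 14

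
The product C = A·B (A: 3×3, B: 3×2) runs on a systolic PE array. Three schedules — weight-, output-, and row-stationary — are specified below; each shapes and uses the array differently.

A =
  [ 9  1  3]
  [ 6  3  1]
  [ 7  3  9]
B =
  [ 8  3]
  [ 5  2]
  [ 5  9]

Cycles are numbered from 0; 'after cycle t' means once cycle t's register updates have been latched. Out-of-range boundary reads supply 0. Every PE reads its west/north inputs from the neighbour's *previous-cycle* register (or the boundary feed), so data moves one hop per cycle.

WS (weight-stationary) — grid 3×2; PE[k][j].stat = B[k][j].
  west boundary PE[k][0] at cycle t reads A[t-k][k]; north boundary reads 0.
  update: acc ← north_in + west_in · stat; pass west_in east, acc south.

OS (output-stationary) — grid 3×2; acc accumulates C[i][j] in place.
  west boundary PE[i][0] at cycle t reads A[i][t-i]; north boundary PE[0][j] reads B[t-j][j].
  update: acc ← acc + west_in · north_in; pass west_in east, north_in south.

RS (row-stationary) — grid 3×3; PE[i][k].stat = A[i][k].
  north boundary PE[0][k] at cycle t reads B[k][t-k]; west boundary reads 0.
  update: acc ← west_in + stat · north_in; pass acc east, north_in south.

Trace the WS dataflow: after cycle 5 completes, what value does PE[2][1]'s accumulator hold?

WS (3×2). Following PE[2][1] plus its west/north inputs:
  c0 r1c1: 0 / 0 / 0
  c0 r2c0: 0 / 0 / 0
  c0 r2c1: 0 / 0 / 0
  c1 r1c1: 0 / 0 / 0
  c1 r2c0: 0 / 0 / 0
  c1 r2c1: 0 / 0 / 0
  c2 r1c1: 29 / 1 / 29
  c2 r2c0: 92 / 3 / 92
  c2 r2c1: 0 / 0 / 0
  c3 r1c1: 24 / 3 / 24
  c3 r2c0: 68 / 1 / 68
  c3 r2c1: 56 / 3 / 56
  c4 r1c1: 27 / 3 / 27
  c4 r2c0: 116 / 9 / 116
  c4 r2c1: 33 / 1 / 33
  c5 r1c1: 0 / 0 / 0
  c5 r2c0: 0 / 0 / 0
  c5 r2c1: 108 / 9 / 108

PE[2][1].acc = 108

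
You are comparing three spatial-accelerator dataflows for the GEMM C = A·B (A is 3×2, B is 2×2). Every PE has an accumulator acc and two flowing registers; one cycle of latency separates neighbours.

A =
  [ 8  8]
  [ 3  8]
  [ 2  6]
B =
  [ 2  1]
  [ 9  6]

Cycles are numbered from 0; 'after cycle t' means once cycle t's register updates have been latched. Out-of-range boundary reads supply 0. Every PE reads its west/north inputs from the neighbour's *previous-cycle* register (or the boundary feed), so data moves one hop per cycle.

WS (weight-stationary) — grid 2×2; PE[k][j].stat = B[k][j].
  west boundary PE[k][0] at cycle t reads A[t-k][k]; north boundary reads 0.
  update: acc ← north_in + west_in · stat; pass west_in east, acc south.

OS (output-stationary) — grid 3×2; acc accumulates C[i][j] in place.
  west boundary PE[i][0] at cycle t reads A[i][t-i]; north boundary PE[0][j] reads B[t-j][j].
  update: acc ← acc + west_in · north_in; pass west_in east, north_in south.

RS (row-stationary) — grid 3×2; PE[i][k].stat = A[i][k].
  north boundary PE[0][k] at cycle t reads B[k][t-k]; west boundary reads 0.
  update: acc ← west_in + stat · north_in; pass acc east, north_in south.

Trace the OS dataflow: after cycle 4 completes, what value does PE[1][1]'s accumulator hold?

PE[1][1].acc = 51

OS (3×2). Following PE[1][1] plus its west/north inputs:
  after 0 — PE[0][1] acc=0, pass-E 0, pass-S 0
  after 0 — PE[1][0] acc=0, pass-E 0, pass-S 0
  after 0 — PE[1][1] acc=0, pass-E 0, pass-S 0
  after 1 — PE[0][1] acc=8, pass-E 8, pass-S 1
  after 1 — PE[1][0] acc=6, pass-E 3, pass-S 2
  after 1 — PE[1][1] acc=0, pass-E 0, pass-S 0
  after 2 — PE[0][1] acc=56, pass-E 8, pass-S 6
  after 2 — PE[1][0] acc=78, pass-E 8, pass-S 9
  after 2 — PE[1][1] acc=3, pass-E 3, pass-S 1
  after 3 — PE[0][1] acc=56, pass-E 0, pass-S 0
  after 3 — PE[1][0] acc=78, pass-E 0, pass-S 0
  after 3 — PE[1][1] acc=51, pass-E 8, pass-S 6
  after 4 — PE[0][1] acc=56, pass-E 0, pass-S 0
  after 4 — PE[1][0] acc=78, pass-E 0, pass-S 0
  after 4 — PE[1][1] acc=51, pass-E 0, pass-S 0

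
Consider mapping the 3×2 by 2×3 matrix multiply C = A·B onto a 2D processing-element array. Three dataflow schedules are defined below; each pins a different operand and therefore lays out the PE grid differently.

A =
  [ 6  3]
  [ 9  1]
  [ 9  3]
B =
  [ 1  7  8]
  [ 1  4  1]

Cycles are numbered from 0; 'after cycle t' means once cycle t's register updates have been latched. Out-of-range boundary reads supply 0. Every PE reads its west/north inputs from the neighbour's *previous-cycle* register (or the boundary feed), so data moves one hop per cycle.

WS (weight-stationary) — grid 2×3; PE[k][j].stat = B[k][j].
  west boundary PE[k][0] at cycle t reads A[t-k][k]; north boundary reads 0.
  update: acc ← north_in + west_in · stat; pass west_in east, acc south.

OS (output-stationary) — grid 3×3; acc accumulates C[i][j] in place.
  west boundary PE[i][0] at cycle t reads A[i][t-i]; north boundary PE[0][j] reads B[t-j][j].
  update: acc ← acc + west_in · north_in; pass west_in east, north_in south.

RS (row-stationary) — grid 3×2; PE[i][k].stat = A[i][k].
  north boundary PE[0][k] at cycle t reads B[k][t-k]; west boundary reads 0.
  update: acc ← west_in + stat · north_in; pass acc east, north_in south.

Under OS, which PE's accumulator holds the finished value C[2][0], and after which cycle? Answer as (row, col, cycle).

(row, col, cycle) = (2, 0, 3)

OS — PE[2][0] is where C[2][0] collects:
  0: (2,0).acc=0  regs=<0,0>
  1: (2,0).acc=0  regs=<0,0>
  2: (2,0).acc=9  regs=<9,1>
  3: (2,0).acc=12  regs=<3,1>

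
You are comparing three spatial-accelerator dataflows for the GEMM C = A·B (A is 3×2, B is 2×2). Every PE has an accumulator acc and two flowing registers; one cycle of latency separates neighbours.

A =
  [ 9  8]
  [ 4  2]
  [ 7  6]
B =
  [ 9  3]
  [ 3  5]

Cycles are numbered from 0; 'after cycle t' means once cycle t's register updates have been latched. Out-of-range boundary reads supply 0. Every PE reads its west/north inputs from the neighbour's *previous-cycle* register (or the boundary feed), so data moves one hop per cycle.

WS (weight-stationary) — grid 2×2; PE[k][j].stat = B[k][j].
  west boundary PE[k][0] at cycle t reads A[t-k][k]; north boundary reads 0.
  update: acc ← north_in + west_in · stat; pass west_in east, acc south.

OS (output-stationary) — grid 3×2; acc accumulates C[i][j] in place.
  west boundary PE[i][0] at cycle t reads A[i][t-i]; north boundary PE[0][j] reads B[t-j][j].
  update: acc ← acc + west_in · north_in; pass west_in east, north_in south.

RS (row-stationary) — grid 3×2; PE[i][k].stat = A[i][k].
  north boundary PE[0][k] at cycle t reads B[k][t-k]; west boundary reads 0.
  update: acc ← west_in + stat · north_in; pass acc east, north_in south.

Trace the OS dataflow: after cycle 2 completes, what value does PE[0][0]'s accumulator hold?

PE[0][0].acc = 105

OS (3×2). Following PE[0][0] plus its west/north inputs:
  cycle 0: PE[0][0] → acc 81, east 9, south 9
  cycle 1: PE[0][0] → acc 105, east 8, south 3
  cycle 2: PE[0][0] → acc 105, east 0, south 0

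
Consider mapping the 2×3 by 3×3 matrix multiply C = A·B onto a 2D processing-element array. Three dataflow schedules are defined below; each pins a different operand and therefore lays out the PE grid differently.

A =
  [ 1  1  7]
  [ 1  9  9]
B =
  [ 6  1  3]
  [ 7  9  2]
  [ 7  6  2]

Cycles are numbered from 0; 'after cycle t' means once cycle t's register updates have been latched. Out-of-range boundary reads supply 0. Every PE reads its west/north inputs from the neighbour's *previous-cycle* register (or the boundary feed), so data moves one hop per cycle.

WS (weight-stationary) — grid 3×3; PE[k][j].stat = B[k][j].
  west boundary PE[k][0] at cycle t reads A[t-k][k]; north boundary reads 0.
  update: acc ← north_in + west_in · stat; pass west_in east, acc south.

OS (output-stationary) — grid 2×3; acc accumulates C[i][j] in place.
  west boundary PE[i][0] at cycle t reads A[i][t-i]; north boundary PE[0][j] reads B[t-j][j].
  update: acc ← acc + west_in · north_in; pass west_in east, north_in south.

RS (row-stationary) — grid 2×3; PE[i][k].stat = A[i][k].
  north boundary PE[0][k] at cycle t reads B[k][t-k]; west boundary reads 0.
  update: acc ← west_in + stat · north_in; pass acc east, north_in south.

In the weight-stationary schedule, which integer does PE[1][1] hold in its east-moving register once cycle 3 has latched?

WS on a 3×3 grid — tracing PE[1][1] and its feeders:
  c0 r0c1: 0 / 0 / 0
  c0 r1c0: 0 / 0 / 0
  c0 r1c1: 0 / 0 / 0
  c1 r0c1: 1 / 1 / 1
  c1 r1c0: 13 / 1 / 13
  c1 r1c1: 0 / 0 / 0
  c2 r0c1: 1 / 1 / 1
  c2 r1c0: 69 / 9 / 69
  c2 r1c1: 10 / 1 / 10
  c3 r0c1: 0 / 0 / 0
  c3 r1c0: 0 / 0 / 0
  c3 r1c1: 82 / 9 / 82

register = 9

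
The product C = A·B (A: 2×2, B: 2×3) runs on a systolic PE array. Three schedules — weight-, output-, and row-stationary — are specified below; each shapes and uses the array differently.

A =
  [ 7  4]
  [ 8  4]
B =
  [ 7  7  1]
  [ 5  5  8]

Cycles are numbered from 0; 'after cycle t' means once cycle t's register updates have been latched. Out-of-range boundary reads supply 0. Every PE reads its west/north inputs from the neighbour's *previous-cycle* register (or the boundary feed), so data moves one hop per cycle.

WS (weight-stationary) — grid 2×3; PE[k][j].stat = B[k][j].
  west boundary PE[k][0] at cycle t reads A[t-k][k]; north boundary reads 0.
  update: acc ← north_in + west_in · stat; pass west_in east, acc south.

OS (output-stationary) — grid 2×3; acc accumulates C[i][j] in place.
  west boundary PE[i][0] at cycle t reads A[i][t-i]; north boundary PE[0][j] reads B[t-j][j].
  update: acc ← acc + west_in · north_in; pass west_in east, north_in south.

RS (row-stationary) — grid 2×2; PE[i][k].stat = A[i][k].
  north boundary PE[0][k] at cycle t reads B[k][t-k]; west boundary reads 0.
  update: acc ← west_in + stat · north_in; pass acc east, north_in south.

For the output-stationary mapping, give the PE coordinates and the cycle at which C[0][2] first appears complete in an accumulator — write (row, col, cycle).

(row, col, cycle) = (0, 2, 3)

OS: C[0][2] accumulates in PE[0][2]:
  cycle 0: PE[0][2] → acc 0, east 0, south 0
  cycle 1: PE[0][2] → acc 0, east 0, south 0
  cycle 2: PE[0][2] → acc 7, east 7, south 1
  cycle 3: PE[0][2] → acc 39, east 4, south 8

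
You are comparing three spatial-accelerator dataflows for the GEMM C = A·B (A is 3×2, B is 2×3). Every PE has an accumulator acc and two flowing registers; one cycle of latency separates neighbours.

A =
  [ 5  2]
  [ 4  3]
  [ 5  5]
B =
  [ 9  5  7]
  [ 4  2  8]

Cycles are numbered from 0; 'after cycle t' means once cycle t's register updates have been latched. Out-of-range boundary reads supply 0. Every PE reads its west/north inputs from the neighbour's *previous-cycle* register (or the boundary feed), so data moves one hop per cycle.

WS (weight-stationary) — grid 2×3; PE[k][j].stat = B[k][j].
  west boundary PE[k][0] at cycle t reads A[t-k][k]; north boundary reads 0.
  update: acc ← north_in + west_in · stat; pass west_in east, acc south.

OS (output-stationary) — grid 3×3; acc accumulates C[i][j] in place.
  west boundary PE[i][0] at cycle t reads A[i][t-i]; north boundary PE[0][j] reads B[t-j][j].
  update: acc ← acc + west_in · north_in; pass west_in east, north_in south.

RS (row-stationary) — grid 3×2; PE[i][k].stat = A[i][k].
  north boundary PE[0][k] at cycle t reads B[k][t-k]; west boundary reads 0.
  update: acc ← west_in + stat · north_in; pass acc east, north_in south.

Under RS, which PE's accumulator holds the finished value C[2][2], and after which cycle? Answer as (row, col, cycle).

(row, col, cycle) = (2, 1, 5)

Under RS, C[2][2] lands at PE[2][1]:
  @0  [2,1]  acc 0  |  →0  ↓0
  @1  [2,1]  acc 0  |  →0  ↓0
  @2  [2,1]  acc 0  |  →0  ↓0
  @3  [2,1]  acc 65  |  →65  ↓4
  @4  [2,1]  acc 35  |  →35  ↓2
  @5  [2,1]  acc 75  |  →75  ↓8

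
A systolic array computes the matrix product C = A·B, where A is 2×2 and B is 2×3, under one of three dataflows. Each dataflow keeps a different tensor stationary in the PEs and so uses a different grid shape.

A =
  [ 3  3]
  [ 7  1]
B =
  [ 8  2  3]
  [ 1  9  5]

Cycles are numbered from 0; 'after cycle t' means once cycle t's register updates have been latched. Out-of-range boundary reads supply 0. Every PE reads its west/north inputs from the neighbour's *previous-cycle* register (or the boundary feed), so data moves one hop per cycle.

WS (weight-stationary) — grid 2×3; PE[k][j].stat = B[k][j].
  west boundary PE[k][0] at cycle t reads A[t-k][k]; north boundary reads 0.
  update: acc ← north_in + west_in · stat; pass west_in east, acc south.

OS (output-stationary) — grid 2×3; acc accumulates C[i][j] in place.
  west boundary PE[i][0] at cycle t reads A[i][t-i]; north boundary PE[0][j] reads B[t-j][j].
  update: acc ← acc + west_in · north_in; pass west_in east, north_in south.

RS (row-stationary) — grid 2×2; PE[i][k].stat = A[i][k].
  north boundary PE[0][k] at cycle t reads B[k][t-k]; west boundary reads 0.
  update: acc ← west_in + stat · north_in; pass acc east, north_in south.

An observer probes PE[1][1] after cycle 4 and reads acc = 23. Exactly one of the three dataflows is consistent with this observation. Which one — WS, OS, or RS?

WS (2×3 grid), PE[1][1]:
  0: (1,1).acc=0  regs=<0,0>
  1: (1,1).acc=0  regs=<0,0>
  2: (1,1).acc=33  regs=<3,33>
  3: (1,1).acc=23  regs=<1,23>
  4: (1,1).acc=0  regs=<0,0>
OS (2×3 grid), PE[1][1]:
  0: (1,1).acc=0  regs=<0,0>
  1: (1,1).acc=0  regs=<0,0>
  2: (1,1).acc=14  regs=<7,2>
  3: (1,1).acc=23  regs=<1,9>
  4: (1,1).acc=23  regs=<0,0>
RS (2×2 grid), PE[1][1]:
  0: (1,1).acc=0  regs=<0,0>
  1: (1,1).acc=0  regs=<0,0>
  2: (1,1).acc=57  regs=<57,1>
  3: (1,1).acc=23  regs=<23,9>
  4: (1,1).acc=26  regs=<26,5>

dataflow = OS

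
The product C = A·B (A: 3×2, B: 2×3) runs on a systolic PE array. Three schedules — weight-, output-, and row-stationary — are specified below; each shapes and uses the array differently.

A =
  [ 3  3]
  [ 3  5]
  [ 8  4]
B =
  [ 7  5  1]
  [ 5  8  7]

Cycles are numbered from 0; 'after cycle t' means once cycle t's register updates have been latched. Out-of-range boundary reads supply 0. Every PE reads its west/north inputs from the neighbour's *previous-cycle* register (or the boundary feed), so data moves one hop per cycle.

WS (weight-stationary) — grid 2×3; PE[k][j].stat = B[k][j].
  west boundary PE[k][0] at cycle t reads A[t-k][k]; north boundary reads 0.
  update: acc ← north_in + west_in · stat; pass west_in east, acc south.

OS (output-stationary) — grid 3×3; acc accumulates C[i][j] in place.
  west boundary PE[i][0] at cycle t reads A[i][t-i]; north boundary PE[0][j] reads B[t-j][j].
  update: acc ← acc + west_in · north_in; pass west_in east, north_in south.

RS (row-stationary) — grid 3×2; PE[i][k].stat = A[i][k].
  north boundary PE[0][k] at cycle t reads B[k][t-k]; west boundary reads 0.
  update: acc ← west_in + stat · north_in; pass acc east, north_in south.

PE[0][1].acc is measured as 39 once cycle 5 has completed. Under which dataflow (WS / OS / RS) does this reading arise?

dataflow = OS

WS (2×3 grid), PE[0][1]:
  [0] (0,1) acc=0 (h:0 v:0)
  [1] (0,1) acc=15 (h:3 v:15)
  [2] (0,1) acc=15 (h:3 v:15)
  [3] (0,1) acc=40 (h:8 v:40)
  [4] (0,1) acc=0 (h:0 v:0)
  [5] (0,1) acc=0 (h:0 v:0)
OS (3×3 grid), PE[0][1]:
  [0] (0,1) acc=0 (h:0 v:0)
  [1] (0,1) acc=15 (h:3 v:5)
  [2] (0,1) acc=39 (h:3 v:8)
  [3] (0,1) acc=39 (h:0 v:0)
  [4] (0,1) acc=39 (h:0 v:0)
  [5] (0,1) acc=39 (h:0 v:0)
RS (3×2 grid), PE[0][1]:
  [0] (0,1) acc=0 (h:0 v:0)
  [1] (0,1) acc=36 (h:36 v:5)
  [2] (0,1) acc=39 (h:39 v:8)
  [3] (0,1) acc=24 (h:24 v:7)
  [4] (0,1) acc=0 (h:0 v:0)
  [5] (0,1) acc=0 (h:0 v:0)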